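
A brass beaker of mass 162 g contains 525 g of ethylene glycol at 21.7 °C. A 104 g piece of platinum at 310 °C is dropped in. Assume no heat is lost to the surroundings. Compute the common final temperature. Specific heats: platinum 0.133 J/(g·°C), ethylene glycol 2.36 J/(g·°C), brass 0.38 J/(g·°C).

T_f ≈ 24.7 °C

Let T be the final temperature. ΣQ_i = 0:
104·0.133·(T − 310) + 525·2.36·(T − 21.7) + 162·0.38·(T − 21.7) = 0
13.83(T − 310) + 1239(T − 21.7) + 61.56(T − 21.7) = 0
1314.4 T = 32510
T = 32510/1314.4 ≈ 24.73 °C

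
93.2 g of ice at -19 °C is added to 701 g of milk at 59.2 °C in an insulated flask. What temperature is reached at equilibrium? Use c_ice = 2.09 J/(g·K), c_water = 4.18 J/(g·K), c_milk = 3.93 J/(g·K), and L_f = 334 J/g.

T_f ≈ 40.8 °C

Setting the total heat transfer to zero:
warm ice to 0 °C: 93.2·2.09·(0 − (-19)) = 3701
  melt ice: 93.2·334 = 31129
  warm the meltwater: 389.58 T
  milk cools: 701·3.93·(T − 59.2) = 2754.9(T − 59.2)
3144.5 T = 163092 − 34830 = 128262
T ≈ 40.79 °C. Since T > 0 °C, the all-ice-melts assumption holds.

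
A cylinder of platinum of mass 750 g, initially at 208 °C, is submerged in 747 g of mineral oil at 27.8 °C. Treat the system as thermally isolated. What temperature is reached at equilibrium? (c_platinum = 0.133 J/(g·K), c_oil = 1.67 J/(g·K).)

T_f ≈ 41.1 °C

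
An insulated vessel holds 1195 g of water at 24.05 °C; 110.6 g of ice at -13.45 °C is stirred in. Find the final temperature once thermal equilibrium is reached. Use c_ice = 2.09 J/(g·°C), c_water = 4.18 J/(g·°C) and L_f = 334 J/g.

T_f ≈ 14.7 °C

Let T be the final temperature. ΣQ_i = 0:
warm ice to 0 °C: 110.6×2.09×(0 − (-13.45)) = 3109; fusion: m_ice L_f = 110.6×334 = 36940; warm the meltwater: 462.31 T; water: 4995.1(T − 24.05)
5457.4 T = 120132 − 40049 = 80083
T ≈ 14.67 °C (positive, so assuming full melt was valid).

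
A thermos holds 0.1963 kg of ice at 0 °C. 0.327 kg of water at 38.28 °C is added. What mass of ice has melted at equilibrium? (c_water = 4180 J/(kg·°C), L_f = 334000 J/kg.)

Water can give up m c ΔT = 0.327·4180·38.28 = 52323 J before reaching 0 °C.
To melt every bit of ice: 0.1963·334000 = 65564 J.
Since 52323 < 65564 J, not all the ice melts; equilibrium is at 0 °C.
m_melted·334000 = 52323  ⇒  m_melted ≈ 0.1567 kg.

m_melted ≈ 0.157 kg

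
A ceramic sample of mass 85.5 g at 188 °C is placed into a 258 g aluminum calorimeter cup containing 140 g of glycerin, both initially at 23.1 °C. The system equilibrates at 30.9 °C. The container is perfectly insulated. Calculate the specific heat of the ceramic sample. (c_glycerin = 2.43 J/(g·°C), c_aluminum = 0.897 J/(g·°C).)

c ≈ 0.332 J/(g·°C)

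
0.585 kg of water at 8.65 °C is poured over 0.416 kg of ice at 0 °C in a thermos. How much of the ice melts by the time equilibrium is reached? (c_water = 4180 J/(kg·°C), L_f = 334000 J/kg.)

m_melted ≈ 0.0633 kg

Heat available from the water dropping to 0 °C: 0.585·4180·8.65 = 21152 J.
To melt every bit of ice: 0.416·334000 = 138944 J.
Since 21152 < 138944 J, not all the ice melts; equilibrium is at 0 °C.
Mass melted = 21152/334000 ≈ 0.06333 kg.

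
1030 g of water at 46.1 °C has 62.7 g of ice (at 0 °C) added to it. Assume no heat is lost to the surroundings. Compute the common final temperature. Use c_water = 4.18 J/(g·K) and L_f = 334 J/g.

Heat gained plus heat lost sum to zero:
melt ice: 62.7×334 = 20942; meltwater 0→T: 62.7×4.18×T = 262.09 T; water cools: 1030×4.18×(T − 46.1) = 4305.4(T − 46.1)
4567.5 T = 198479 − 20942 = 177537
T ≈ 38.87 °C (positive, so assuming full melt was valid).

T_f ≈ 38.9 °C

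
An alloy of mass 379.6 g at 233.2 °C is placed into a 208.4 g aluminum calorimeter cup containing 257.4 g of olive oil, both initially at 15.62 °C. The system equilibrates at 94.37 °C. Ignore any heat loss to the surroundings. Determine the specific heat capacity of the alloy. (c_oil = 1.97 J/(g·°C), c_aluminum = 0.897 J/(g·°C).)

Energy conservation, ΣQ = 0:
379.6×c×(94.37 − 233.2) + 257.4×1.97×(94.37 − 15.62) + 208.4×0.897×(94.37 − 15.62) = 0
-52700 c = -54654
c = -54654/-52700 ≈ 1.037 J/(g·°C)

c ≈ 1.04 J/(g·°C)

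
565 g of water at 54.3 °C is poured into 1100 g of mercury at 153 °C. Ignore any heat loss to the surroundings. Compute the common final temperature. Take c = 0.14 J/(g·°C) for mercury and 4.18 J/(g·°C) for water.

With ΣQ=0 the equilibrium temperature is the m·c-weighted mean:
T_f = (154×153 + 2361.7×54.3) / (154 + 2361.7)
    = 151802 / 2515.7 ≈ 60.34 °C

T_f ≈ 60.3 °C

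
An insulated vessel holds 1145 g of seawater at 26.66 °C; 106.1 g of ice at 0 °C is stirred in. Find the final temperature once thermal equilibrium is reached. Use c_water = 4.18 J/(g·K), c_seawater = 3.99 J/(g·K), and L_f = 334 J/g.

Let T be the final temperature. ΣQ_i = 0:
latent heat to melt: 106.1×334 = 35437; meltwater 0→T: 106.1×4.18×T = 443.5 T; seawater cools: 1145×3.99×(T − 26.66) = 4568.6(T − 26.66)
5012 T = 121798 − 35437 = 86360
T ≈ 17.23 °C — above 0 °C, consistent with complete melting.

T_f ≈ 17.2 °C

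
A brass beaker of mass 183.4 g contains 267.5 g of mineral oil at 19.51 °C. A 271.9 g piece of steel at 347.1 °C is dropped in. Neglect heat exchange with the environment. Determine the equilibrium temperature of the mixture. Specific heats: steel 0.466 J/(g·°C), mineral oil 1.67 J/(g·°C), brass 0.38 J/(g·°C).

Heat gained plus heat lost sum to zero:
271.9×0.466×(T − 347.1) + 267.5×1.67×(T − 19.51) + 183.4×0.38×(T − 19.51) = 0
126.71(T − 347.1) + 446.72(T − 19.51) + 69.69(T − 19.51) = 0
(126.71 + 446.72 + 69.69) T = 126.71×347.1 + 446.72×19.51 + 69.69×19.51
T = 54055 / 643.12 = 84.1 °C

T_f ≈ 84.1 °C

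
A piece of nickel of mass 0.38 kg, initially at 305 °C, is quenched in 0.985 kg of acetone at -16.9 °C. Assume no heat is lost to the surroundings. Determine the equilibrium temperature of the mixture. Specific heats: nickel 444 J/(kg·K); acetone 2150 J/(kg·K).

T_f ≈ 6.9 °C

Let T be the final temperature. ΣQ_i = 0:
0.38·444·(T − 305) + 0.985·2150·(T − (-16.9)) = 0
(168.72 + 2117.8) T = 168.72·305 + 2117.8·(-16.9)
T = 15670 / 2286.5 = 6.85 °C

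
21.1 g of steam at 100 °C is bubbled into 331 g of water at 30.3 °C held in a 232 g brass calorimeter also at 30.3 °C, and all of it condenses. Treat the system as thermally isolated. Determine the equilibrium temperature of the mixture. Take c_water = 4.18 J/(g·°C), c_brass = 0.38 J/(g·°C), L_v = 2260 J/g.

Net heat exchanged in the isolated system is zero:
latent heat released on condensation: 21.1×2260 = 47686
  condensate cools 100→T: 21.1×4.18×(T − 100) = 88.2(T − 100)
  original water: 1383.6(T − 30.3)
  cup: 88.16(T − 30.3)
1559.9 T = 47686 + 8819.8 + 44594 = 101100
T ≈ 64.81 °C (< 100 °C, so full condensation is consistent).

T_f ≈ 64.8 °C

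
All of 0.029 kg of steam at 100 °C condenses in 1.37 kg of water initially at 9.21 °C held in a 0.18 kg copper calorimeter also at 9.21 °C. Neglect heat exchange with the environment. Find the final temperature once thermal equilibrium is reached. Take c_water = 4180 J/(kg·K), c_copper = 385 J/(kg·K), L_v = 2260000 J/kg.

T_f ≈ 22.1 °C

Conservation of energy gives ΣQ = 0:
condense steam: −0.029·2260000 = −65540; condensed water 100 °C→T: 121.22(T − 100); original water: 5726.6(T − 9.21); cup: 69.3(T − 9.21)
5917.1 T = 65540 + 12122 + 53380 = 131042
T ≈ 22.15 °C, under the boiling point, so the assumption holds.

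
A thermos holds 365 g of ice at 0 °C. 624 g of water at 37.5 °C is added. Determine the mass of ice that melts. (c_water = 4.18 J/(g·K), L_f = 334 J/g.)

Heat available from the water dropping to 0 °C: 624·4.18·37.5 = 97812 J.
Melting all 365 g of ice would need 365·334 = 121910 J.
That's not enough to melt it all — equilibrium is at 0 °C with ice remaining.
m_melt = 97812 / L_f = 292.9 g.

m_melted ≈ 293 g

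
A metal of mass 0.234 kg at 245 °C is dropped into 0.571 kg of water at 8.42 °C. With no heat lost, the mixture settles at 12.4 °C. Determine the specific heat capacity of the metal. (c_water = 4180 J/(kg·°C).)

c ≈ 175 J/(kg·°C)

Conservation of energy gives ΣQ = 0:
0.234·c·(12.4 − 245) + 0.571·4180·(12.4 − 8.42) = 0
-54.43 c = -9499.4
c = -9499.4/-54.43 ≈ 174.5 J/(kg·°C)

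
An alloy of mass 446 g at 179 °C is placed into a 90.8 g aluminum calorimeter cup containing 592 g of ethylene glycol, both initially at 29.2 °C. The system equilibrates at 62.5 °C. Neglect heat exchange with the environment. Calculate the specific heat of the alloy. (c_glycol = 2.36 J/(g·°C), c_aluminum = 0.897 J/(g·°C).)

c ≈ 0.948 J/(g·°C)

Energy conservation, ΣQ = 0:
446×c×(62.5 − 179) + 592×2.36×(62.5 − 29.2) + 90.8×0.897×(62.5 − 29.2) = 0
-51959 c = -49236
c = -49236/-51959 ≈ 0.9476 J/(g·°C)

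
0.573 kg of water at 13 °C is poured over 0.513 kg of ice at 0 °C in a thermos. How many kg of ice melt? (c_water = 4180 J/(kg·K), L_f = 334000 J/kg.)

Water can give up m c ΔT = 0.573×4180×13 = 31137 J before reaching 0 °C.
Fully melting the ice requires m_ice L_f = 0.513×334000 = 171342 J.
Since 31137 < 171342 J, not all the ice melts; equilibrium is at 0 °C.
m_melted×334000 = 31137  ⇒  m_melted ≈ 0.09322 kg.

m_melted ≈ 0.0932 kg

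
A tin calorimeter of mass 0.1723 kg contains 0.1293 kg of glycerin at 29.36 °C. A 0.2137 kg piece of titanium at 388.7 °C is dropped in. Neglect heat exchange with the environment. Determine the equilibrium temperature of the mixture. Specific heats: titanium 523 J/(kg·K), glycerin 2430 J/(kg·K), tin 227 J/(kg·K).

T_f is the heat-capacity-weighted average of the initial temperatures:
T_f = (111.77*388.7 + 314.2*29.36 + 39.11*29.36) / (111.77 + 314.2 + 39.11)
    = 53816 / 465.08 ≈ 115.72 °C

T_f ≈ 115.7 °C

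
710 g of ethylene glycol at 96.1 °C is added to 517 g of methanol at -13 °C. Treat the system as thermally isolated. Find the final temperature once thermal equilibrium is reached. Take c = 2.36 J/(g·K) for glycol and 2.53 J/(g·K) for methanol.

T_f = Σ m_i c_i T_i / Σ m_i c_i:
T_f = (1675.6*96.1 + 1308*(-13)) / (1675.6 + 1308)
    = 144021 / 2983.6 ≈ 48.27 °C

T_f ≈ 48.3 °C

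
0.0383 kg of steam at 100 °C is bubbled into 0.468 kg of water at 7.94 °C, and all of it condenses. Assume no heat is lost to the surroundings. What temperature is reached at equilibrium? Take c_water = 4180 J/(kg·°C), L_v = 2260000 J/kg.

Setting the total heat transfer to zero:
condense steam: −0.0383·2260000 = −86558; condensed water 100 °C→T: 160.09(T − 100); water warms: 0.468·4180·(T − 7.94) = 1956.2(T − 7.94)
2116.3 T = 86558 + 16009 + 15533 = 118100
T ≈ 55.80 °C, under the boiling point, so the assumption holds.

T_f ≈ 55.8 °C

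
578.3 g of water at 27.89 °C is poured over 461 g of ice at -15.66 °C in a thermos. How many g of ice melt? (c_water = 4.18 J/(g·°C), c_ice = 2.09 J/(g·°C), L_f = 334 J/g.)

m_melted ≈ 157 g

Water can give up m c ΔT = 578.3·4.18·27.89 = 67418 J before reaching 0 °C.
Of that, 461·2.09·15.66 = 15088 J goes to bring the ice to 0 °C, leaving 52330 J.
Fully melting the ice requires m_ice L_f = 461·334 = 153974 J.
Since 52330 < 153974 J, not all the ice melts; equilibrium is at 0 °C.
m_melt = 52330 / L_f = 156.7 g.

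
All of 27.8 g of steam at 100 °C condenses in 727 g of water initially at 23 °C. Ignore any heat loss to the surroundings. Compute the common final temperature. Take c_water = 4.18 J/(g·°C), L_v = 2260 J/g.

T_f ≈ 45.7 °C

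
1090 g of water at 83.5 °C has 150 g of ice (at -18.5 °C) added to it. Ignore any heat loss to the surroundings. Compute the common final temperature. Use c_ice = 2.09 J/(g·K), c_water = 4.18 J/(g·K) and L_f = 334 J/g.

T_f ≈ 62.6 °C

Let T be the final temperature. ΣQ_i = 0:
warm ice to 0 °C: 150×2.09×(0 − (-18.5)) = 5799.8; latent heat to melt: 150×334 = 50100; meltwater 0→T: 150×4.18×T = 627 T; water: 4556.2(T − 83.5)
5183.2 T = 380443 − 55900 = 324543
T ≈ 62.61 °C (positive, so assuming full melt was valid).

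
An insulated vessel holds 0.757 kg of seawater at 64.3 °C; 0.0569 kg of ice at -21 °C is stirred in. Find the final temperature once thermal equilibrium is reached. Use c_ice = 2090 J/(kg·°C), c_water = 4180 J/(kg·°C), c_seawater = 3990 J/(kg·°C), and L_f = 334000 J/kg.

T_f ≈ 53.0 °C

Energy conservation, ΣQ = 0:
warm ice to 0 °C: 0.0569·2090·(0 − (-21)) = 2497.3
  latent heat to melt: 0.0569·334000 = 19005
  warm the meltwater: 237.84 T
  seawater: 3020.4(T − 64.3)
3258.3 T = 194214 − 21502 = 172712
T ≈ 53.01 °C — above 0 °C, consistent with complete melting.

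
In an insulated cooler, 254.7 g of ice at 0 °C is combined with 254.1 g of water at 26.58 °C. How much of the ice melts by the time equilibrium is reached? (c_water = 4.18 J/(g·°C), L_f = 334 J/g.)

m_melted ≈ 84.5 g

Cooling the water to 0 °C releases 254.1×4.18×26.58 = 28232 J.
To melt every bit of ice: 254.7×334 = 85070 J.
28232 J < 85070 J, so only part of the ice melts and the system sits at 0 °C.
m_melt = 28232 / L_f = 84.53 g.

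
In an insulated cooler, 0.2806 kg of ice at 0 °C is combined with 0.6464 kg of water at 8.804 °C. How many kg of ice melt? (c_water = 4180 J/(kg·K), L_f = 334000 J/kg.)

m_melted ≈ 0.0712 kg

Cooling the water to 0 °C releases 0.6464×4180×8.804 = 23788 J.
Melting all 0.2806 kg of ice would need 0.2806×334000 = 93720 J.
That's not enough to melt it all — equilibrium is at 0 °C with ice remaining.
m_melt = 23788 / L_f = 0.07122 kg.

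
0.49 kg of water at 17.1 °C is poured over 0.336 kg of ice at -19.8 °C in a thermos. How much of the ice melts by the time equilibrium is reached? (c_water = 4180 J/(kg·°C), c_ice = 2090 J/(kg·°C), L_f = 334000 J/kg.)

Heat available from the water dropping to 0 °C: 0.49·4180·17.1 = 35024 J.
Of that, 0.336·2090·19.8 = 13904 J goes to bring the ice to 0 °C, leaving 21120 J.
To melt every bit of ice: 0.336·334000 = 112224 J.
21120 J < 112224 J, so only part of the ice melts and the system sits at 0 °C.
Mass melted = 21120/334000 ≈ 0.06323 kg.

m_melted ≈ 0.0632 kg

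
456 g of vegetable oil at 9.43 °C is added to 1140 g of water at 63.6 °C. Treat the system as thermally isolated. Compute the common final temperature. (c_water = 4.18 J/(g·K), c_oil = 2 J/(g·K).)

T_f ≈ 54.9 °C

Taking heat into each body as positive, Σ m c ΔT = 0:
1140*4.18*(T − 63.6) + 456*2*(T − 9.43) = 0
(4765.2 + 912) T = 4765.2*63.6 + 912*9.43
T = 311667/5677.2 ≈ 54.90 °C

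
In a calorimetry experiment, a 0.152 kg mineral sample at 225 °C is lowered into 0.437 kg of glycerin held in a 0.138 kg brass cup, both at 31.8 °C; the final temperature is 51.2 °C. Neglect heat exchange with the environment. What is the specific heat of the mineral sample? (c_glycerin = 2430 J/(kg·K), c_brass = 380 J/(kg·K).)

c ≈ 818 J/(kg·K)

Heat gained plus heat lost sum to zero:
0.152·c·(51.2 − 225) + 0.437·2430·(51.2 − 31.8) + 0.138·380·(51.2 − 31.8) = 0
-26.42 c = -21618
c = -21618/-26.42 ≈ 818.3 J/(kg·K)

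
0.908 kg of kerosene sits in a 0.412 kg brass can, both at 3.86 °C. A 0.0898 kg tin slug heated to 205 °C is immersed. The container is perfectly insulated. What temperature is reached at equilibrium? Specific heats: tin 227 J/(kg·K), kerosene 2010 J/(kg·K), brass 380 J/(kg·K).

T_f ≈ 5.9 °C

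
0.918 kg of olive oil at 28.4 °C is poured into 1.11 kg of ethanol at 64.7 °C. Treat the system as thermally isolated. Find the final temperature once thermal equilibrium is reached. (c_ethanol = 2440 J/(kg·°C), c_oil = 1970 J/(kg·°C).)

T_f ≈ 50.2 °C

Setting the total heat transfer to zero:
1.11*2440*(T − 64.7) + 0.918*1970*(T − 28.4) = 0
2708.4(T − 64.7) + 1808.5(T − 28.4) = 0
(2708.4 + 1808.5) T = 2708.4*64.7 + 1808.5*28.4
T = 226594 / 4516.9 = 50.2 °C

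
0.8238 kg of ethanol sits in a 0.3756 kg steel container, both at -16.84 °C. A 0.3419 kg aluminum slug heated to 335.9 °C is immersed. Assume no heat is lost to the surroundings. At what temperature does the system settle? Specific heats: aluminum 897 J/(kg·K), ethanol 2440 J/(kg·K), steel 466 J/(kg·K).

T_f ≈ 26.6 °C

Taking heat into each body as positive, Σ m c ΔT = 0:
0.3419·897·(T − 335.9) + 0.8238·2440·(T − (-16.84)) + 0.3756·466·(T − (-16.84)) = 0
306.68(T − 335.9) + 2010.1(T − (-16.84)) + 175.03(T − (-16.84)) = 0
(306.68 + 2010.1 + 175.03) T = 306.68·335.9 + 2010.1·(-16.84) + 175.03·(-16.84)
T ≈ 26.57 °C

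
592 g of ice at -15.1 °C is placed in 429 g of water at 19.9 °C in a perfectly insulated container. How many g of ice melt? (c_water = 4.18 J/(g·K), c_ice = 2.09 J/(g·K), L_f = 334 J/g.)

m_melted ≈ 50.9 g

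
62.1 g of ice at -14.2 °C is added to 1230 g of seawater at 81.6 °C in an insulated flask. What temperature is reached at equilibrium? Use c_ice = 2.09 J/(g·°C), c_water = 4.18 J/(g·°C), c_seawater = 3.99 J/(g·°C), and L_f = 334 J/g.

T_f ≈ 73.1 °C

Energy balance with sensible and latent terms:
warm ice to 0 °C: 62.1·2.09·(0 − (-14.2)) = 1843; fusion: m_ice L_f = 62.1·334 = 20741; warm the meltwater: 259.58 T; seawater: 4907.7(T − 81.6)
5167.3 T = 400468 − 22584 = 377884
T ≈ 73.13 °C. Since T > 0 °C, the all-ice-melts assumption holds.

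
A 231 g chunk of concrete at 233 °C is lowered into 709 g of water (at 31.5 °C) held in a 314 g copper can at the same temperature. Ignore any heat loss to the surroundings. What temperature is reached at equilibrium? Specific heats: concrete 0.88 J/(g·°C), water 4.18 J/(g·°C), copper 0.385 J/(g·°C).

T_f ≈ 44.0 °C

T_f is the heat-capacity-weighted average of the initial temperatures:
T_f = (203.28×233 + 2963.6×31.5 + 120.89×31.5) / (203.28 + 2963.6 + 120.89)
    = 144526 / 3287.8 ≈ 43.96 °C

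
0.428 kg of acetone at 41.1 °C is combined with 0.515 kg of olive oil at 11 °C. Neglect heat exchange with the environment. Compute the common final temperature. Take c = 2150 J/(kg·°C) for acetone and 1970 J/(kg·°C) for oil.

Energy conservation, ΣQ = 0:
0.428·2150·(T − 41.1) + 0.515·1970·(T − 11) = 0
1934.8 T = 48980
T ≈ 25.32 °C

T_f ≈ 25.3 °C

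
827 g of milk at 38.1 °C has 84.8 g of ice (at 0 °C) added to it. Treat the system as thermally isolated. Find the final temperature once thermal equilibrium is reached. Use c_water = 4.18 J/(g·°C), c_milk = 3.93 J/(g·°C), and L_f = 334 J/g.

T_f ≈ 26.5 °C

Heat gained plus heat lost sum to zero:
fusion: m_ice L_f = 84.8×334 = 28323; warm the meltwater: 354.46 T; milk: 3250.1(T − 38.1)
3604.6 T = 123829 − 28323 = 95506
T ≈ 26.50 °C — above 0 °C, consistent with complete melting.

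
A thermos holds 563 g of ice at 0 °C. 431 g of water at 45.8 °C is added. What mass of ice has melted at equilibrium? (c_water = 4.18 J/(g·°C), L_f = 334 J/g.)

m_melted ≈ 247 g

Heat available from the water dropping to 0 °C: 431·4.18·45.8 = 82512 J.
Melting all 563 g of ice would need 563·334 = 188042 J.
Since 82512 < 188042 J, not all the ice melts; equilibrium is at 0 °C.
m_melt = 82512 / L_f = 247 g.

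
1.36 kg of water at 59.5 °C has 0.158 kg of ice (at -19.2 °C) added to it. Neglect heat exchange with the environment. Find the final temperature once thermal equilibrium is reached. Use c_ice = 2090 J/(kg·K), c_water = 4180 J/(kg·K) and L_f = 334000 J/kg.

Taking heat into each body as positive, Σ m c ΔT = 0:
warm ice to 0 °C: 0.158·2090·(0 − (-19.2)) = 6340.2; latent heat to melt: 0.158·334000 = 52772; meltwater 0→T: 0.158·4180·T = 660.44 T; water cools: 1.36·4180·(T − 59.5) = 5684.8(T − 59.5)
6345.2 T = 338246 − 59112 = 279133
T ≈ 43.99 °C. Since T > 0 °C, the all-ice-melts assumption holds.

T_f ≈ 44.0 °C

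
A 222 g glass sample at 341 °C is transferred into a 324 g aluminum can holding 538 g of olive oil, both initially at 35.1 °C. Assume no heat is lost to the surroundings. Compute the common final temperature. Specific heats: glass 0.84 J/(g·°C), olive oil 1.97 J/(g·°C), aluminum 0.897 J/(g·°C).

Taking heat into each body as positive, Σ m c ΔT = 0:
222*0.84*(T − 341) + 538*1.97*(T − 35.1) + 324*0.897*(T − 35.1) = 0
186.48(T − 341) + 1059.9(T − 35.1) + 290.63(T − 35.1) = 0
1537 T = 110992
T = 110992 / 1537 = 72.2 °C

T_f ≈ 72.2 °C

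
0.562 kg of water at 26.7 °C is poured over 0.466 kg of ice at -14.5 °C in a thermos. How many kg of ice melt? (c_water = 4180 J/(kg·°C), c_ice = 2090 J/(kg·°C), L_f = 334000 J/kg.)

m_melted ≈ 0.146 kg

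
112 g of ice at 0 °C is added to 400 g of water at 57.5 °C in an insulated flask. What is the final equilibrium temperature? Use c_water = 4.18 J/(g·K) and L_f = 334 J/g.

T_f ≈ 27.4 °C

Net heat exchanged in the isolated system is zero:
melt ice: 112×334 = 37408
  warm the meltwater: 468.16 T
  water cools: 400×4.18×(T − 57.5) = 1672(T − 57.5)
2140.2 T = 96140 − 37408 = 58732
T ≈ 27.44 °C — above 0 °C, consistent with complete melting.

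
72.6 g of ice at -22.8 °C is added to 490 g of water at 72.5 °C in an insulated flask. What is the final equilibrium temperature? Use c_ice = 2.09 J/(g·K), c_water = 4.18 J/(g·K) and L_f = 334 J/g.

Sum of m c ΔT and latent-heat terms is zero:
ice -22.8→0 °C: 72.6·2.09·22.8 = 3459.5
  melt ice: 72.6·334 = 24248
  meltwater 0→T: 72.6·4.18·T = 303.47 T
  water: 2048.2(T − 72.5)
2351.7 T = 148494 − 27708 = 120787
T ≈ 51.36 °C. Since T > 0 °C, the all-ice-melts assumption holds.

T_f ≈ 51.4 °C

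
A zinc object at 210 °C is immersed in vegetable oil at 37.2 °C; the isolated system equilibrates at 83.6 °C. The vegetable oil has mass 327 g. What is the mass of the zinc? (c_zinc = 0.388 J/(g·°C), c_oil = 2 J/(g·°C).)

m ≈ 619 g

Heat lost by the zinc = heat gained by the oil:
m×0.388×(210 − 83.6) = 327×2×(83.6 − 37.2)
49.04 m = 30346  ⇒  m ≈ 618.8 g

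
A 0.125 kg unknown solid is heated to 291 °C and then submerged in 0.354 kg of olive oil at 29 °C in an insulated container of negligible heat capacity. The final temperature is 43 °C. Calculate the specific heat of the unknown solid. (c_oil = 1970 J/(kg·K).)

c ≈ 315 J/(kg·K)

m_s c (T_s − T_f) = m_oil c_oil (T_f − T_0):
0.125·c·(291 − 43) = 0.354·1970·(43 − 29)
31 c = 9763.3  ⇒  c ≈ 314.9 J/(kg·K)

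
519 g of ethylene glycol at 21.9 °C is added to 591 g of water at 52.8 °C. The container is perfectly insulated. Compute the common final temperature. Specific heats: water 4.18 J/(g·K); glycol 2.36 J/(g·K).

T_f ≈ 42.6 °C

Conservation of energy gives ΣQ = 0:
591×4.18×(T − 52.8) + 519×2.36×(T − 21.9) = 0
2470.4(T − 52.8) + 1224.8(T − 21.9) = 0
3695.2 T = 157260
T = 157260 / 3695.2 = 42.6 °C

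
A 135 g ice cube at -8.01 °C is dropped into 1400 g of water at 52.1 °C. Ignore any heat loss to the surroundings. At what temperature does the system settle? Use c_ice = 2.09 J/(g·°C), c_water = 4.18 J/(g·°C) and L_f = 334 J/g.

T_f ≈ 40.1 °C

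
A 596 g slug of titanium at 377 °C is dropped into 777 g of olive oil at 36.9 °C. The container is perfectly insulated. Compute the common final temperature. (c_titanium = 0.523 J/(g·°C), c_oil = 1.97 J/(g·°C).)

T_f = Σ m_i c_i T_i / Σ m_i c_i:
T_f = (311.71×377 + 1530.7×36.9) / (311.71 + 1530.7)
    = 173996 / 1842.4 ≈ 94.44 °C

T_f ≈ 94.4 °C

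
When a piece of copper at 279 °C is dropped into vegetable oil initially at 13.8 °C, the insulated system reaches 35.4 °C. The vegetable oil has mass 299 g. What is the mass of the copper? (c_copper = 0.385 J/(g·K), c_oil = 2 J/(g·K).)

m ≈ 138 g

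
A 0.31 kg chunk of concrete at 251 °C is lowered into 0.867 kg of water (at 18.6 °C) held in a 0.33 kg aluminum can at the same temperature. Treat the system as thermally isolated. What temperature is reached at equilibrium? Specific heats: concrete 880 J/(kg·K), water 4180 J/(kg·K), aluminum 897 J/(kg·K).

T_f ≈ 33.7 °C

Energy conservation, ΣQ = 0:
0.31*880*(T − 251) + 0.867*4180*(T − 18.6) + 0.33*897*(T − 18.6) = 0
272.8(T − 251) + 3624.1(T − 18.6) + 296.01(T − 18.6) = 0
(272.8 + 3624.1 + 296.01) T = 272.8*251 + 3624.1*18.6 + 296.01*18.6
T ≈ 33.72 °C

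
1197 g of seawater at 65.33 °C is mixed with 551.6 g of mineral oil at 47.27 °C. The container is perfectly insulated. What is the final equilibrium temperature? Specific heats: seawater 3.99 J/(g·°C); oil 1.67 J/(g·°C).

T_f ≈ 62.4 °C

Setting the total heat transfer to zero:
1197·3.99·(T − 65.33) + 551.6·1.67·(T − 47.27) = 0
4776(T − 65.33) + 921.17(T − 47.27) = 0
5697.2 T = 355562
T = 355562 / 5697.2 = 62.4 °C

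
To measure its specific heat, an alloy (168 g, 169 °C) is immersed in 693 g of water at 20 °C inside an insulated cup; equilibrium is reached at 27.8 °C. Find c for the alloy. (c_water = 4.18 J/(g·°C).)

m_s c (T_s − T_f) = m_water c_water (T_f − T_0):
168·c·(169 − 27.8) = 693·4.18·(27.8 − 20)
23722 c = 22595  ⇒  c ≈ 0.9525 J/(g·°C)

c ≈ 0.952 J/(g·°C)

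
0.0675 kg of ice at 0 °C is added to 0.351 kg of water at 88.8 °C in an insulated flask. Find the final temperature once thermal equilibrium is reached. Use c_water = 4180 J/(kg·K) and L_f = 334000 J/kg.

T_f ≈ 61.6 °C

Taking heat into each body as positive, Σ m c ΔT = 0:
fusion: m_ice L_f = 0.0675·334000 = 22545
  meltwater 0→T: 0.0675·4180·T = 282.15 T
  water cools: 0.351·4180·(T − 88.8) = 1467.2(T − 88.8)
1749.3 T = 130286 − 22545 = 107741
T ≈ 61.59 °C (positive, so assuming full melt was valid).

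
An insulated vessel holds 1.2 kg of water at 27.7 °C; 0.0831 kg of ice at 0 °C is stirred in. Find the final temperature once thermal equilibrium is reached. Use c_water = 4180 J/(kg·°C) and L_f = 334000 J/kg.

T_f ≈ 20.7 °C

Sum of m c ΔT and latent-heat terms is zero:
latent heat to melt: 0.0831·334000 = 27755
  warm the meltwater: 347.36 T
  water cools: 1.2·4180·(T − 27.7) = 5016(T − 27.7)
5363.4 T = 138943 − 27755 = 111188
T ≈ 20.73 °C — above 0 °C, consistent with complete melting.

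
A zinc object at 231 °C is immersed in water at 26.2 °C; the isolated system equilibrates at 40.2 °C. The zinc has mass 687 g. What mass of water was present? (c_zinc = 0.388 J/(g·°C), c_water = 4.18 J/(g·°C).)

m ≈ 869 g

Heat lost by the zinc = heat gained by the water:
687·0.388·(231 − 40.2) = m·4.18·(40.2 − 26.2)
58.52 m = 50859  ⇒  m ≈ 869.1 g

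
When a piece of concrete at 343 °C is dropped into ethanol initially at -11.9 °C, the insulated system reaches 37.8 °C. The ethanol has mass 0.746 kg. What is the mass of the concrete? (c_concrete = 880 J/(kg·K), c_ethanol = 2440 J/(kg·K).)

m ≈ 0.337 kg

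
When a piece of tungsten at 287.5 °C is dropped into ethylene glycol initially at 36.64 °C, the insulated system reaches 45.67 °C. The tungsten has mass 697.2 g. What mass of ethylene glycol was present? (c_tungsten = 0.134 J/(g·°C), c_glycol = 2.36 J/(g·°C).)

m ≈ 1060 g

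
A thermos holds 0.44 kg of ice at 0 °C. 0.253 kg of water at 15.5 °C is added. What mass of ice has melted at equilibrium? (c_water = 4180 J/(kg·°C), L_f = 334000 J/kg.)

m_melted ≈ 0.0491 kg

Water can give up m c ΔT = 0.253·4180·15.5 = 16392 J before reaching 0 °C.
Fully melting the ice requires m_ice L_f = 0.44·334000 = 146960 J.
Since 16392 < 146960 J, not all the ice melts; equilibrium is at 0 °C.
m_melted·334000 = 16392  ⇒  m_melted ≈ 0.04908 kg.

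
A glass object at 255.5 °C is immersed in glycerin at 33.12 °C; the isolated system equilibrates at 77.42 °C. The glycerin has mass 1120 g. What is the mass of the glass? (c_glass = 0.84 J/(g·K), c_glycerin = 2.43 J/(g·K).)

Conservation of energy gives ΣQ = 0:
m×0.84×(77.42 − 255.5) + 1120×2.43×(77.42 − 33.12) = 0
-149.59 m = -120567
m = -120567/-149.59 ≈ 806 g

m ≈ 806 g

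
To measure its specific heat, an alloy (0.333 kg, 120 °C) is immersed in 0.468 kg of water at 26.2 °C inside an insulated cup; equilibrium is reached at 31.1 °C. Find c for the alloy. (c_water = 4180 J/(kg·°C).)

c ≈ 324 J/(kg·°C)

Let T be the final temperature. ΣQ_i = 0:
0.333·c·(31.1 − 120) + 0.468·4180·(31.1 − 26.2) = 0
-29.6 c = -9585.6
c = -9585.6/-29.6 ≈ 323.8 J/(kg·°C)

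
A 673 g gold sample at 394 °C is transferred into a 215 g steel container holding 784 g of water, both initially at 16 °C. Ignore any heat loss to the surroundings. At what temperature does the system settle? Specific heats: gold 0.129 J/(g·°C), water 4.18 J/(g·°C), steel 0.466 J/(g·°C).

T_f ≈ 25.5 °C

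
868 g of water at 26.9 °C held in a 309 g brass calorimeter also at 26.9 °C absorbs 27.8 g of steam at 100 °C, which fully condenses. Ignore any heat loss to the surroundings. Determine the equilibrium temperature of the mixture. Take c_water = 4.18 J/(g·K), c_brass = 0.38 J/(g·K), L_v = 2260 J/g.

Energy conservation, ΣQ = 0:
latent heat released on condensation: 27.8·2260 = 62828
  condensed water 100 °C→T: 116.2(T − 100)
  original water: 3628.2(T − 26.9)
  brass cup: 309·0.38·(T − 26.9) = 117.42(T − 26.9)
3861.9 T = 62828 + 11620 + 100758 = 175207
T ≈ 45.37 °C, under the boiling point, so the assumption holds.

T_f ≈ 45.4 °C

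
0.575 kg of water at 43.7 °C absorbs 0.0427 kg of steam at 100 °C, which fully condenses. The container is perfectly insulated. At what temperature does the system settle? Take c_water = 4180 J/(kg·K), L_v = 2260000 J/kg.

Let T be the final temperature. ΣQ_i = 0:
latent heat released on condensation: 0.0427×2260000 = 96502; condensate cools 100→T: 0.0427×4180×(T − 100) = 178.49(T − 100); water warms: 0.575×4180×(T − 43.7) = 2403.5(T − 43.7)
2582 T = 96502 + 17849 + 105033 = 219384
T ≈ 84.97 °C (< 100 °C, so full condensation is consistent).

T_f ≈ 85.0 °C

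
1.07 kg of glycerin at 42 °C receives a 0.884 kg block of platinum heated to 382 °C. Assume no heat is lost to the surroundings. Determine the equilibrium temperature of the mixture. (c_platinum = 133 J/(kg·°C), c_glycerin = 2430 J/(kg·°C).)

T_f is the heat-capacity-weighted average of the initial temperatures:
T_f = (117.57·382 + 2600.1·42) / (117.57 + 2600.1)
    = 154117 / 2717.7 ≈ 56.71 °C

T_f ≈ 56.7 °C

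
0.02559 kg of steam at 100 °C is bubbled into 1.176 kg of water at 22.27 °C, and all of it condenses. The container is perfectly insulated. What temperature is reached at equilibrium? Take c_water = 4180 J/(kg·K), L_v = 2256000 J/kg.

Heat gained plus heat lost sum to zero:
steam→water at 100 °C releases m L_v = 0.02559·2256000 = 57731
  condensed water 100 °C→T: 106.97(T − 100)
  water warms: 1.176·4180·(T − 22.27) = 4915.7(T − 22.27)
5022.6 T = 57731 + 10697 + 109472 = 177900
T ≈ 35.42 °C (< 100 °C, so full condensation is consistent).

T_f ≈ 35.4 °C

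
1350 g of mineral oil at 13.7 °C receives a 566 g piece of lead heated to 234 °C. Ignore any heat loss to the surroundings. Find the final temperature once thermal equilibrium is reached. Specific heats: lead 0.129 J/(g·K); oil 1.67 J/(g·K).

T_f = Σ m_i c_i T_i / Σ m_i c_i:
T_f = (73.01·234 + 2254.5·13.7) / (73.01 + 2254.5)
    = 47972 / 2327.5 ≈ 20.61 °C

T_f ≈ 20.6 °C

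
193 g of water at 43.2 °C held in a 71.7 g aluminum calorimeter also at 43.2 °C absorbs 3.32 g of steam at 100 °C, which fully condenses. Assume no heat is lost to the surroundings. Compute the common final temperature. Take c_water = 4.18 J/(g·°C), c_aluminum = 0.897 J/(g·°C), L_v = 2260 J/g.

Heat gained plus heat lost sum to zero:
condense steam: −3.32×2260 = −7503.2
  condensate cools 100→T: 3.32×4.18×(T − 100) = 13.88(T − 100)
  original water: 806.74(T − 43.2)
  aluminum cup: 71.7×0.897×(T − 43.2) = 64.31(T − 43.2)
884.93 T = 7503.2 + 1387.8 + 37630 = 46521
T ≈ 52.57 °C — below 100 °C, confirming all the steam condensed.

T_f ≈ 52.6 °C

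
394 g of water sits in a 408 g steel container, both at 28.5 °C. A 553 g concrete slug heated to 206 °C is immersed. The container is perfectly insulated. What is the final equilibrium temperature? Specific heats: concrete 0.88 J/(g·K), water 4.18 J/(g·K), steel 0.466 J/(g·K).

T_f ≈ 65.7 °C

Heat gained plus heat lost sum to zero:
553·0.88·(T − 206) + 394·4.18·(T − 28.5) + 408·0.466·(T − 28.5) = 0
2323.7 T = 152604
T ≈ 65.67 °C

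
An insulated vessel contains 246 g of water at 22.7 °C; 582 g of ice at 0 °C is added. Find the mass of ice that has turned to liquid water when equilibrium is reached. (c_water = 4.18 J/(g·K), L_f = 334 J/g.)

m_melted ≈ 69.9 g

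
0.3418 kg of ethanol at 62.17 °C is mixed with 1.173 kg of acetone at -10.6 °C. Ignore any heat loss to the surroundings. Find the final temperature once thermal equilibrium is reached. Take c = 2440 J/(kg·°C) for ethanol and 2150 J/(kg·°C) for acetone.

T_f ≈ 7.5 °C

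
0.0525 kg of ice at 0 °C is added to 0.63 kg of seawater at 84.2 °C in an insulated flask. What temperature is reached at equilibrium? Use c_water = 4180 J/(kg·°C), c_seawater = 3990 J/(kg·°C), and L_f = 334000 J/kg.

T_f ≈ 71.0 °C

Let T be the final temperature. ΣQ_i = 0:
melt ice: 0.0525·334000 = 17535
  warm the meltwater: 219.45 T
  seawater: 2513.7(T − 84.2)
2733.1 T = 211654 − 17535 = 194119
T ≈ 71.02 °C (positive, so assuming full melt was valid).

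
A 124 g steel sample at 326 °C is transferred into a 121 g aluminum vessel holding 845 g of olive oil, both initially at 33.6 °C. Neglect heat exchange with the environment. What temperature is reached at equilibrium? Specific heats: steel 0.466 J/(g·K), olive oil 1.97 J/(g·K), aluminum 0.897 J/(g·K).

Taking heat into each body as positive, Σ m c ΔT = 0:
124·0.466·(T − 326) + 845·1.97·(T − 33.6) + 121·0.897·(T − 33.6) = 0
57.78(T − 326) + 1664.7(T − 33.6) + 108.54(T − 33.6) = 0
1831 T = 78417
T = 78417 / 1831 = 42.8 °C

T_f ≈ 42.8 °C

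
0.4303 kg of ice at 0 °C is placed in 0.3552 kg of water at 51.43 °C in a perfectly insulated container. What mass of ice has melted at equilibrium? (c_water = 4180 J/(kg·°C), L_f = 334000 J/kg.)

m_melted ≈ 0.229 kg

Heat available from the water dropping to 0 °C: 0.3552·4180·51.43 = 76360 J.
To melt every bit of ice: 0.4303·334000 = 143720 J.
That's not enough to melt it all — equilibrium is at 0 °C with ice remaining.
m_melted·334000 = 76360  ⇒  m_melted ≈ 0.2286 kg.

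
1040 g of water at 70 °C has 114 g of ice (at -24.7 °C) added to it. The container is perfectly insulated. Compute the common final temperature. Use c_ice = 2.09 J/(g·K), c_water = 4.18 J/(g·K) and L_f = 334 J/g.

T_f ≈ 54.0 °C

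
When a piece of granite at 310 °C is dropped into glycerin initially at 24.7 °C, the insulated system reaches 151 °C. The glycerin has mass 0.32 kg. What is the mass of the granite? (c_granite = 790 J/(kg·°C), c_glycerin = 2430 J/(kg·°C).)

Setting the total heat transfer to zero:
m·790·(151 − 310) + 0.32·2430·(151 − 24.7) = 0
-125610 m = -98211
m = -98211/-125610 ≈ 0.7819 kg

m ≈ 0.782 kg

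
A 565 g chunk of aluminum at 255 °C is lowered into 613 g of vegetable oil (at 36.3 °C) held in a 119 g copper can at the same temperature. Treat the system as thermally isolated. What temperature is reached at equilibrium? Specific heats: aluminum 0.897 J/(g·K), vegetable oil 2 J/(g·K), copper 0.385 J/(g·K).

T_f ≈ 98.6 °C

Setting the total heat transfer to zero:
565·0.897·(T − 255) + 613·2·(T − 36.3) + 119·0.385·(T − 36.3) = 0
1778.6 T = 175402
T = 175402 / 1778.6 = 98.6 °C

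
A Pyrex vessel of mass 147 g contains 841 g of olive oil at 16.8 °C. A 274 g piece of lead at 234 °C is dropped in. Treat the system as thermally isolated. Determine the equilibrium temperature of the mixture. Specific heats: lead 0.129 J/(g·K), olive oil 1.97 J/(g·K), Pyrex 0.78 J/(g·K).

T_f ≈ 21.0 °C

Net heat exchanged in the isolated system is zero:
274·0.129·(T − 234) + 841·1.97·(T − 16.8) + 147·0.78·(T − 16.8) = 0
1806.8 T = 38031
T = 38031/1806.8 ≈ 21.05 °C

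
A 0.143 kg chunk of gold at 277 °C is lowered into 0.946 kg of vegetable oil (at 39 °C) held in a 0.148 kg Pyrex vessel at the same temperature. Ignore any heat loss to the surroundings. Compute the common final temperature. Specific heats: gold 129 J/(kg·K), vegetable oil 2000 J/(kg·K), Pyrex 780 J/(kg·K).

T_f ≈ 41.2 °C

Taking heat into each body as positive, Σ m c ΔT = 0:
0.143·129·(T − 277) + 0.946·2000·(T − 39) + 0.148·780·(T − 39) = 0
18.45(T − 277) + 1892(T − 39) + 115.44(T − 39) = 0
(18.45 + 1892 + 115.44) T = 18.45·277 + 1892·39 + 115.44·39
T ≈ 41.17 °C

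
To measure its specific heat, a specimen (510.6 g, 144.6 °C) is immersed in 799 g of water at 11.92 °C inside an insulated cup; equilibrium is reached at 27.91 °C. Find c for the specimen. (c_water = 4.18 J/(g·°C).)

Taking heat into each body as positive, Σ m c ΔT = 0:
510.6·c·(27.91 − 144.6) + 799·4.18·(27.91 − 11.92) = 0
-59582 c = -53404
c = -53404/-59582 ≈ 0.8963 J/(g·°C)

c ≈ 0.896 J/(g·°C)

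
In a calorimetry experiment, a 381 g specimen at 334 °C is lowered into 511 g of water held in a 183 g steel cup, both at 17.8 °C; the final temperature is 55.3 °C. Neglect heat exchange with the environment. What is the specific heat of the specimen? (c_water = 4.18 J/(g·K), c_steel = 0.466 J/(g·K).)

c ≈ 0.784 J/(g·K)

Energy conservation, ΣQ = 0:
381·c·(55.3 − 334) + 511·4.18·(55.3 − 17.8) + 183·0.466·(55.3 − 17.8) = 0
-106185 c = -83297
c = -83297/-106185 ≈ 0.7845 J/(g·K)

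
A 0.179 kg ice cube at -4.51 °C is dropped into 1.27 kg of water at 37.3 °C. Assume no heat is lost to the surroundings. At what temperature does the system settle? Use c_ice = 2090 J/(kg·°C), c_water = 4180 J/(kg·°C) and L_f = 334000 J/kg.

T_f ≈ 22.5 °C

Let T be the final temperature. ΣQ_i = 0:
ice -4.51→0 °C: 0.179×2090×4.51 = 1687.2; latent heat to melt: 0.179×334000 = 59786; meltwater 0→T: 0.179×4180×T = 748.22 T; water cools: 1.27×4180×(T − 37.3) = 5308.6(T − 37.3)
6056.8 T = 198011 − 61473 = 136538
T ≈ 22.54 °C (positive, so assuming full melt was valid).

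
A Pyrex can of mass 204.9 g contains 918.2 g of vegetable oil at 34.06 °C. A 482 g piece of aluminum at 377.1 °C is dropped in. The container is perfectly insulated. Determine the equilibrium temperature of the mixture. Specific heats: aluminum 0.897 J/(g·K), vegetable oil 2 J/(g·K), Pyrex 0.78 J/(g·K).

T_f = Σ m_i c_i T_i / Σ m_i c_i:
T_f = (432.35·377.1 + 1836.4·34.06 + 159.82·34.06) / (432.35 + 1836.4 + 159.82)
    = 231032 / 2428.6 ≈ 95.13 °C

T_f ≈ 95.1 °C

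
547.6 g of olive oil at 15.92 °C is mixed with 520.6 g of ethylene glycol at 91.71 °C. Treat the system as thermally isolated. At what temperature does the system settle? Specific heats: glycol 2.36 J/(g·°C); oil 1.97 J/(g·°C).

T_f ≈ 56.3 °C

Taking heat into each body as positive, Σ m c ΔT = 0:
520.6·2.36·(T − 91.71) + 547.6·1.97·(T − 15.92) = 0
2307.4 T = 129850
T = 129850 / 2307.4 = 56.3 °C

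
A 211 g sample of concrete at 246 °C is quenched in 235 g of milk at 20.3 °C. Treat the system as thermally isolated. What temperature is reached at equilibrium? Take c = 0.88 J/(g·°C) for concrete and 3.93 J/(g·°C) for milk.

T_f ≈ 58.1 °C

Heat lost by the concrete equals heat gained by the milk:
211·0.88·(246 − T) = 235·3.93·(T − 20.3)
185.68(246 − T) = 923.55(T − 20.3)
1109.2 T = 64425  ⇒  T ≈ 58.08 °C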